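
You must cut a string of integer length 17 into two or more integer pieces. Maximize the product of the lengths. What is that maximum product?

Fill m[k] for k=2..17: at each k try every first piece i and multiply by the better of (k−i) uncut or m[k−i].
Small cases: m[2]=1, m[3]=2, m[4]=4, m[5]=6, m[6]=9, m[7]=12, m[8]=18, m[9]=27, m[10]=36, m[11]=54, m[12]=81.
m[13] = max(1*81, 2*54, 3*36, …, 11*2, 12*1) = 108
m[14] = max(1*108, 2*81, 3*54, …, 12*2, 13*1) = 162
m[15] = max(1*162, 2*108, 3*81, …, 13*2, 14*1) = 243
m[16] = max(1*243, 2*162, 3*108, …, 14*2, 15*1) = 324
m[17] = max(1*324, 2*243, 3*162, …, 15*2, 16*1) = 486
One optimal split: 3 + 3 + 3 + 3 + 3 + 2; product 3*3*3*3*3*2 = 486.

486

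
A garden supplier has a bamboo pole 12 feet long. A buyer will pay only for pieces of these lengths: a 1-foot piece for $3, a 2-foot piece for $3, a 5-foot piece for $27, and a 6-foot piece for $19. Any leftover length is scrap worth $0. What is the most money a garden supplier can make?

Let best[k] be the best obtainable value from length k. For each k, try every first piece i and keep the best of price[i] + best[k−i].
best[1] = 3
best[2] = 6  (first piece 1, then best[1]=3)
best[3] = 9  (first piece 1, then best[2]=6)
best[4] = 12  (first piece 1, then best[3]=9)
best[5] = 27
best[6] = 30  (first piece 1, then best[5]=27)
best[7] = 33  (first piece 1, then best[6]=30)
best[8] = 36  (first piece 1, then best[7]=33)
best[9] = 39  (first piece 1, then best[8]=36)
best[10] = 54  (first piece 5, then best[5]=27)
best[11] = 57  (first piece 1, then best[10]=54)
best[12] = 60  (first piece 1, then best[11]=57)
One optimal cutting: 5 + 5 + 1 + 1 → $60.

60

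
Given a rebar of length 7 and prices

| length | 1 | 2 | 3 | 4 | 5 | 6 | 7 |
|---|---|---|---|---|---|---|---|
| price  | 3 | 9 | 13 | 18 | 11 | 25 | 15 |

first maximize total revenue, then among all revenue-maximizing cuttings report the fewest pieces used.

Build r[k] bottom-up: r[k] = max over allowed piece i of (p[i] + r[k−i]).
r[1] = 3
r[2] = 9
r[3] = 13
r[4] = 18  (first piece 2, then r[2]=9)
r[5] = 22  (first piece 2, then r[3]=13)
r[6] = 27  (first piece 2, then r[4]=18)
r[7] = 31  (first piece 2, then r[5]=22)
Maximum revenue is ₹31.
Now minimize piece count subject to staying optimal: for each k, pieces[k] = 1 + min over i with p[i]+r[k−i]=r[k] of pieces[k−i].
pieces[4] = 1
pieces[5] = 2
pieces[6] = 2
pieces[7] = 2

2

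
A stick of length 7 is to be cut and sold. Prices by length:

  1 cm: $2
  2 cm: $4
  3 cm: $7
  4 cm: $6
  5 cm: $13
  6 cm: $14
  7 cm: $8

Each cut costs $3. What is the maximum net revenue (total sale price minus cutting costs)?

Build r[k] bottom-up: r[k] = max over allowed piece i of (p[i] + r[k−i]) − 3 per cut.
r[1] = 2
r[2] = 4
r[3] = 7
r[4] = 6  (first piece 1, then r[3]=7)
r[5] = 13
r[6] = 14
r[7] = 14  (first piece 2, then r[5]=13)
One optimal plan: pieces 5 + 2 (1 cut) → $17 − $3 = $14.

14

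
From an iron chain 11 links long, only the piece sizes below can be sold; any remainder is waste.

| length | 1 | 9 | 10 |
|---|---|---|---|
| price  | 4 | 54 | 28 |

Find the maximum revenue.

Build r[k] bottom-up: r[k] = max over allowed piece i of (p[i] + r[k−i]).
r[1] = 4
r[2] = 8  (first piece 1, then r[1]=4)
r[3] = 12  (first piece 1, then r[2]=8)
r[4] = 16  (first piece 1, then r[3]=12)
r[5] = 20  (first piece 1, then r[4]=16)
r[6] = 24  (first piece 1, then r[5]=20)
r[7] = 28  (first piece 1, then r[6]=24)
r[8] = 32  (first piece 1, then r[7]=28)
r[9] = 54
r[10] = 58  (first piece 1, then r[9]=54)
r[11] = 62  (first piece 1, then r[10]=58)
One optimal cutting: 9 + 1 + 1 → $62.

62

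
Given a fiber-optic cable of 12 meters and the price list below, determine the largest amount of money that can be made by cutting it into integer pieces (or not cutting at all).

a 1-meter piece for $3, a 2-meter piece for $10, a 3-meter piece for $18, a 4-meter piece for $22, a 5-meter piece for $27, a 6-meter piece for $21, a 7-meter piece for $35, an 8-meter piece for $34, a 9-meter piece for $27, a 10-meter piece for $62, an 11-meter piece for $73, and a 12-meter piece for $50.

Build v[k] bottom-up: v[k] = max over allowed piece i of (p[i] + v[k−i]).
v[1] = 3
v[2] = 10
v[3] = 18
v[4] = 22
v[5] = 28  (first piece 2, then v[3]=18)
v[6] = 36  (first piece 3, then v[3]=18)
v[7] = 40  (first piece 3, then v[4]=22)
v[8] = 46  (first piece 2, then v[6]=36)
v[9] = 54  (first piece 3, then v[6]=36)
v[10] = 62
v[11] = 73
v[12] = 76  (first piece 1, then v[11]=73)
One optimal cutting: 11 + 1 → $73 + $3 = $76.

76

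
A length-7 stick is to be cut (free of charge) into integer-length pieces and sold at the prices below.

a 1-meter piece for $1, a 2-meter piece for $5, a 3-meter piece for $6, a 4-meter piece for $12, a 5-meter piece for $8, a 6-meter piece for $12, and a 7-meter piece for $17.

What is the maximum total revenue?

18

Let r[k] be the best obtainable value from length k. For each k, try every first piece i and keep the best of price[i] + r[k−i].
r[1] = 1
r[2] = max(1+1, 5+0) = 5
r[3] = max(1+5, 5+1, 6+0) = 6
r[4] = max(1+6, 5+5, 6+1, 12+0) = 12
r[5] = max(1+12, 5+6, 6+5, 12+1, 8+0) = 13
r[6] = max(1+13, 5+12, 6+6, 12+5, 8+1, 12+0) = 17
r[7] = max(1+17, 5+13, 6+12, …, 12+1, 17+0) = 18
One optimal cutting: 4 + 2 + 1 → $12 + $5 + $1 = $18.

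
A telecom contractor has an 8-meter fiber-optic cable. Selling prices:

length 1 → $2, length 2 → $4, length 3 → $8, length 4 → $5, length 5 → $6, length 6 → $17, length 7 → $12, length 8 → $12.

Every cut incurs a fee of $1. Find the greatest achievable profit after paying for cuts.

20

Build r[k] bottom-up: r[k] = max over allowed piece i of (p[i] + r[k−i]) − 1 per cut.
r[1] = 2
r[2] = max(2+2-1, 4+0) = 4
r[3] = max(2+4-1, 4+2-1, 8+0) = 8
r[4] = max(2+8-1, 4+4-1, 8+2-1, 5+0) = 9
r[5] = max(2+9-1, 4+8-1, 8+4-1, 5+2-1, 6+0) = 11
r[6] = max(2+11-1, 4+9-1, 8+8-1, 5+4-1, 6+2-1, 17+0) = 17
r[7] = max(2+17-1, 4+11-1, 8+9-1, …, 17+2-1, 12+0) = 18
r[8] = max(2+18-1, 4+17-1, 8+11-1, …, 12+2-1, 12+0) = 20
One optimal plan: pieces 6 + 2 (1 cut) → $21 − $1 = $20.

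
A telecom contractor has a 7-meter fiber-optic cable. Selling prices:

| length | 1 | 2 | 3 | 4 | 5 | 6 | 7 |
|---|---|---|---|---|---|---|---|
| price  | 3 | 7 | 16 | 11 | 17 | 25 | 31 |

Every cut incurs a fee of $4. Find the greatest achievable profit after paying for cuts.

31

Consider every possible first cut. r[k] is the best of p[i]+r[k−i] over all sellable i≤k, charging 4 whenever i<k.
r[1] = 3
r[2] = max(3+3-4, 7+0) = 7
r[3] = max(3+7-4, 7+3-4, 16+0) = 16
r[4] = max(3+16-4, 7+7-4, 16+3-4, 11+0) = 15
r[5] = max(3+15-4, 7+16-4, 16+7-4, 11+3-4, 17+0) = 19
r[6] = max(3+19-4, 7+15-4, 16+16-4, 11+7-4, 17+3-4, 25+0) = 28
r[7] = max(3+28-4, 7+19-4, 16+15-4, …, 25+3-4, 31+0) = 31
Best is to make no cuts and sell whole for $31.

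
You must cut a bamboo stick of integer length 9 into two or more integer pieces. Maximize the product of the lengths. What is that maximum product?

Fill P[k] for k=2..9: at each k try every first piece i and multiply by the better of (k−i) uncut or P[k−i].
Small cases: P[2]=1, P[3]=2.
P[4] = 2×max(2,1) = 2×2 = 4
P[5] = 2×max(3,2) = 2×3 = 6
P[6] = 3×max(3,2) = 3×3 = 9
P[7] = 2×max(5,6) = 2×6 = 12
P[8] = 2×max(6,9) = 2×9 = 18
P[9] = 3×max(6,9) = 3×9 = 27
One optimal split: 3 + 3 + 3; product 3×3×3 = 27.

27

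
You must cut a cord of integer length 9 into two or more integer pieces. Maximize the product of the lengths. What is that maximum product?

Let prod[k] be the best product for length k (with at least one cut). For each first piece i, the rest contributes max(k−i, prod[k−i]).
prod[2] = 1×max(1,0) = 1×1 = 1
prod[3] = 1×max(2,1) = 1×2 = 2
prod[4] = 2×max(2,1) = 2×2 = 4
prod[5] = 2×max(3,2) = 2×3 = 6
prod[6] = 3×max(3,2) = 3×3 = 9
prod[7] = 2×max(5,6) = 2×6 = 12
prod[8] = 2×max(6,9) = 2×9 = 18
prod[9] = 3×max(6,9) = 3×9 = 27
One optimal split: 3 + 3 + 3; product 3×3×3 = 27.

27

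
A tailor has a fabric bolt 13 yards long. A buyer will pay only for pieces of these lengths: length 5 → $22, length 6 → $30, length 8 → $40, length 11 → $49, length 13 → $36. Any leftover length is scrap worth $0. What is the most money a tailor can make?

Consider every possible first cut. best[k] is the best of p[i]+best[k−i] over all sellable i≤k.
best[1] = 0
best[2] = 0
best[3] = 0
best[4] = 0
best[5] = 22
best[6] = 30
best[7] = 30
best[8] = 40
best[9] = 40
best[10] = 44  (first piece 5, then best[5]=22)
best[11] = 52  (first piece 5, then best[6]=30)
best[12] = 60  (first piece 6, then best[6]=30)
best[13] = 62  (first piece 5, then best[8]=40)
One optimal cutting: 8 + 5 → $62.

62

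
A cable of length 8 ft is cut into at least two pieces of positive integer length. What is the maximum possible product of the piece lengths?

18

Define P[k] = max over 1≤i<k of i · max(k−i, P[k−i]); the inner max lets the remainder stay uncut if that's better.
P[2] = 1·max(1,0) = 1·1 = 1
P[3] = 1·max(2,1) = 1·2 = 2
P[4] = 2·max(2,1) = 2·2 = 4
P[5] = 2·max(3,2) = 2·3 = 6
P[6] = 3·max(3,2) = 3·3 = 9
P[7] = 2·max(5,6) = 2·6 = 12
P[8] = 2·max(6,9) = 2·9 = 18
One optimal split: 3 + 3 + 2; product 3·3·2 = 18.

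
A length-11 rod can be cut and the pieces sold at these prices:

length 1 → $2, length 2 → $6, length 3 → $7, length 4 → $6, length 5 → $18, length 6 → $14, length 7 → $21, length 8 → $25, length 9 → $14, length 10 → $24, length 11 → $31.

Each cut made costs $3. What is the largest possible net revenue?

32

Let r[k] be the best obtainable value from length k. For each k, try every first piece i and keep the best of price[i] + r[k−i] minus the 3 cut fee when i<k.
r[1] = 2
r[2] = max(2+2-3, 6+0) = 6
r[3] = max(2+6-3, 6+2-3, 7+0) = 7
r[4] = max(2+7-3, 6+6-3, 7+2-3, 6+0) = 9
r[5] = max(2+9-3, 6+7-3, 7+6-3, 6+2-3, 18+0) = 18
r[6] = max(2+18-3, 6+9-3, 7+7-3, 6+6-3, 18+2-3, 14+0) = 17
r[7] = max(2+17-3, 6+18-3, 7+9-3, …, 14+2-3, 21+0) = 21
r[8] = max(2+21-3, 6+17-3, 7+18-3, …, 21+2-3, 25+0) = 25
r[9] = max(2+25-3, 6+21-3, 7+17-3, …, 25+2-3, 14+0) = 24
r[10] = max(2+24-3, 6+25-3, 7+21-3, …, 14+2-3, 24+0) = 33
r[11] = max(2+33-3, 6+24-3, 7+25-3, …, 24+2-3, 31+0) = 32
One optimal plan: pieces 5 + 5 + 1 (2 cuts) → $38 − $6 = $32.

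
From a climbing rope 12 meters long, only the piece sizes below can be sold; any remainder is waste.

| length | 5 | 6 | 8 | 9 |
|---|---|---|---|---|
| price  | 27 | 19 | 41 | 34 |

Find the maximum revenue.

54

Let best[k] be the best obtainable value from length k. For each k, try every first piece i and keep the best of price[i] + best[k−i].
best[1] = 0
best[2] = 0
best[3] = 0
best[4] = 0
best[5] = 27
best[6] = max(27+0, 19+0) = 27
best[7] = max(27+0, 19+0) = 27
best[8] = max(27+0, 19+0, 41+0) = 41
best[9] = max(27+0, 19+0, 41+0, 34+0) = 41
best[10] = max(27+27, 19+0, 41+0, 34+0) = 54
best[11] = max(27+27, 19+27, 41+0, 34+0) = 54
best[12] = max(27+27, 19+27, 41+0, 34+0) = 54
One optimal cutting: pieces 5 + 5 with 2 meters of scrap → €54.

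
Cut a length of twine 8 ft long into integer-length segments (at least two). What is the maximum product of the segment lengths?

Define prod[k] = max over 1≤i<k of i · max(k−i, prod[k−i]); the inner max lets the remainder stay uncut if that's better.
prod[2] = 1*max(1,0) = 1*1 = 1
prod[3] = 1*max(2,1) = 1*2 = 2
prod[4] = 2*max(2,1) = 2*2 = 4
prod[5] = 2*max(3,2) = 2*3 = 6
prod[6] = 3*max(3,2) = 3*3 = 9
prod[7] = 2*max(5,6) = 2*6 = 12
prod[8] = 2*max(6,9) = 2*9 = 18
One optimal split: 3 + 3 + 2; product 3*3*2 = 18.

18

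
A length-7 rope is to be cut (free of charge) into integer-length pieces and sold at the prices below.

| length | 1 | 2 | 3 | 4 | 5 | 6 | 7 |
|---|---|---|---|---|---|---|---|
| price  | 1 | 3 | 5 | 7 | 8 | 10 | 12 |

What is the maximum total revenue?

12

Consider every possible first cut. r[k] is the best of p[i]+r[k−i] over all sellable i≤k.
r[1] = 1
r[2] = 3
r[3] = 5
r[4] = 7
r[5] = 8  (first piece 1, then r[4]=7)
r[6] = 10  (first piece 2, then r[4]=7)
r[7] = 12  (first piece 3, then r[4]=7)
One optimal cutting: 4 + 3 → $7 + $5 = $12.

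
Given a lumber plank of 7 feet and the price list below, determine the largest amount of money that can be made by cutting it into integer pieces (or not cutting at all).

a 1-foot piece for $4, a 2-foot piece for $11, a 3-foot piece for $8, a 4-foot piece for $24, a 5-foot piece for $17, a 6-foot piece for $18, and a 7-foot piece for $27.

Build R[k] bottom-up: R[k] = max over allowed piece i of (p[i] + R[k−i]).
R[1] = 4
R[2] = 11
R[3] = 15  (first piece 1, then R[2]=11)
R[4] = 24
R[5] = 28  (first piece 1, then R[4]=24)
R[6] = 35  (first piece 2, then R[4]=24)
R[7] = 39  (first piece 1, then R[6]=35)
One optimal cutting: 4 + 2 + 1 → $24 + $11 + $4 = $39.

39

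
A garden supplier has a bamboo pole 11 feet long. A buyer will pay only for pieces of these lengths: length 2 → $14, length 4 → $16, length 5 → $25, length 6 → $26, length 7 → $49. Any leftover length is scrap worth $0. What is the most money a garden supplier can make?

77

Consider every possible first cut. best[k] is the best of p[i]+best[k−i] over all sellable i≤k.
best[1] = 0
best[2] = 14
best[3] = 14
best[4] = 28  (first piece 2, then best[2]=14)
best[5] = 28
best[6] = 42  (first piece 2, then best[4]=28)
best[7] = 49
best[8] = 56  (first piece 2, then best[6]=42)
best[9] = 63  (first piece 2, then best[7]=49)
best[10] = 70  (first piece 2, then best[8]=56)
best[11] = 77  (first piece 2, then best[9]=63)
One optimal cutting: 7 + 2 + 2 → $77.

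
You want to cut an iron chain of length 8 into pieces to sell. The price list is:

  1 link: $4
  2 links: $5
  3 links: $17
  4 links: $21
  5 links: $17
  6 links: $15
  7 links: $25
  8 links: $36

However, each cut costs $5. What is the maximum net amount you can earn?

37

Build net[k] bottom-up: net[k] = max over allowed piece i of (p[i] + net[k−i]) − 5 per cut.
net[1] = 4
net[2] = 5
net[3] = 17
net[4] = 21
net[5] = 20  (first piece 1, then net[4]=21)
net[6] = 29  (first piece 3, then net[3]=17)
net[7] = 33  (first piece 3, then net[4]=21)
net[8] = 37  (first piece 4, then net[4]=21)
One optimal plan: pieces 4 + 4 (1 cut) → $42 − $5 = $37.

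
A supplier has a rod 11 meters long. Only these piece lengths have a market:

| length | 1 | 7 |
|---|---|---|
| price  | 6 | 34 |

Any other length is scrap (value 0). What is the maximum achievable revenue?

Let f[k] be the best obtainable value from length k. For each k, try every first piece i and keep the best of price[i] + f[k−i].
f[1] = 6
f[2] = 12  (first piece 1, then f[1]=6)
f[3] = 18  (first piece 1, then f[2]=12)
f[4] = 24  (first piece 1, then f[3]=18)
f[5] = 30  (first piece 1, then f[4]=24)
f[6] = 36  (first piece 1, then f[5]=30)
f[7] = 42  (first piece 1, then f[6]=36)
f[8] = 48  (first piece 1, then f[7]=42)
f[9] = 54  (first piece 1, then f[8]=48)
f[10] = 60  (first piece 1, then f[9]=54)
f[11] = 66  (first piece 1, then f[10]=60)
One optimal cutting: 1 + 1 + 1 + 1 + 1 + 1 + 1 + 1 + 1 + 1 + 1 → 66.

66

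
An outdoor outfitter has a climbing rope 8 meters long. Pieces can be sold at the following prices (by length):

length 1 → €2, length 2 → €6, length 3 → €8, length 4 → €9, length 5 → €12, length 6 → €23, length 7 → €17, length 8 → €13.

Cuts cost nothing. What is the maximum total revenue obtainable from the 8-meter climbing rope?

29

Let r[k] be the best obtainable value from length k. For each k, try every first piece i and keep the best of price[i] + r[k−i].
r[1] = 2
r[2] = 6
r[3] = 8  (first piece 1, then r[2]=6)
r[4] = 12  (first piece 2, then r[2]=6)
r[5] = 14  (first piece 1, then r[4]=12)
r[6] = 23
r[7] = 25  (first piece 1, then r[6]=23)
r[8] = 29  (first piece 2, then r[6]=23)
One optimal cutting: 6 + 2 → €23 + €6 = €29.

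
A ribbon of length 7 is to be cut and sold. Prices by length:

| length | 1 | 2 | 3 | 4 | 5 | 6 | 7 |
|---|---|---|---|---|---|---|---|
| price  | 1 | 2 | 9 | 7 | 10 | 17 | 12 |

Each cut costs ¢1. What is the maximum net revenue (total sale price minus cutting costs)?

Let r[k] be the best obtainable value from length k. For each k, try every first piece i and keep the best of price[i] + r[k−i] minus the 1 cut fee when i<k.
r[1] = 1
r[2] = max(1+1-1, 2+0) = 2
r[3] = max(1+2-1, 2+1-1, 9+0) = 9
r[4] = max(1+9-1, 2+2-1, 9+1-1, 7+0) = 9
r[5] = max(1+9-1, 2+9-1, 9+2-1, 7+1-1, 10+0) = 10
r[6] = max(1+10-1, 2+9-1, 9+9-1, 7+2-1, 10+1-1, 17+0) = 17
r[7] = max(1+17-1, 2+10-1, 9+9-1, …, 17+1-1, 12+0) = 17
One optimal plan: pieces 3 + 3 + 1 (2 cuts) → ¢19 − ¢2 = ¢17.

17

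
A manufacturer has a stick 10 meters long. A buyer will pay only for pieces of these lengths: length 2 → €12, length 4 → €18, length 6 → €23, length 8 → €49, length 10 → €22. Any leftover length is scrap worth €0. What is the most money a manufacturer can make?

Build f[k] bottom-up: f[k] = max over allowed piece i of (p[i] + f[k−i]).
f[1] = 0
f[2] = 12
f[3] = 12
f[4] = 24  (first piece 2, then f[2]=12)
f[5] = 24
f[6] = 36  (first piece 2, then f[4]=24)
f[7] = 36
f[8] = 49
f[9] = 49
f[10] = 61  (first piece 2, then f[8]=49)
One optimal cutting: 8 + 2 → €61.

61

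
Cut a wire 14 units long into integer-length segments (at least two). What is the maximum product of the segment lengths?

Let g[k] be the best product for length k (with at least one cut). For each first piece i, the rest contributes max(k−i, g[k−i]).
g[2] = 1×max(1,0) = 1×1 = 1
g[3] = max(1×2, 2×1) = 2
g[4] = max(1×3, 2×2, 3×1) = 4
g[5] = max(1×4, 2×3, 3×2, 4×1) = 6
g[6] = max(1×6, 2×4, 3×3, 4×2, 5×1) = 9
g[7] = max(1×9, 2×6, 3×4, 4×3, 5×2, 6×1) = 12
g[8] = max(1×12, 2×9, 3×6, …, 6×2, 7×1) = 18
g[9] = max(1×18, 2×12, 3×9, …, 7×2, 8×1) = 27
g[10] = max(1×27, 2×18, 3×12, …, 8×2, 9×1) = 36
g[11] = max(1×36, 2×27, 3×18, …, 9×2, 10×1) = 54
g[12] = max(1×54, 2×36, 3×27, …, 10×2, 11×1) = 81
g[13] = max(1×81, 2×54, 3×36, …, 11×2, 12×1) = 108
g[14] = max(1×108, 2×81, 3×54, …, 12×2, 13×1) = 162
One optimal split: 3 + 3 + 3 + 3 + 2; product 3×3×3×3×2 = 162.

162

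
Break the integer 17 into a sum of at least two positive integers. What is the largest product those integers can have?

Let P[k] be the best product for length k (with at least one cut). For each first piece i, the rest contributes max(k−i, P[k−i]).
P[2] = 1·max(1,0) = 1·1 = 1
P[3] = 1·max(2,1) = 1·2 = 2
P[4] = 2·max(2,1) = 2·2 = 4
P[5] = 2·max(3,2) = 2·3 = 6
P[6] = 3·max(3,2) = 3·3 = 9
P[7] = 2·max(5,6) = 2·6 = 12
P[8] = 2·max(6,9) = 2·9 = 18
P[9] = 3·max(6,9) = 3·9 = 27
P[10] = 2·max(8,18) = 2·18 = 36
P[11] = 2·max(9,27) = 2·27 = 54
P[12] = 3·max(9,27) = 3·27 = 81
P[13] = 2·max(11,54) = 2·54 = 108
P[14] = 2·max(12,81) = 2·81 = 162
P[15] = 3·max(12,81) = 3·81 = 243
P[16] = 2·max(14,162) = 2·162 = 324
P[17] = 2·max(15,243) = 2·243 = 486
One optimal split: 3 + 3 + 3 + 3 + 3 + 2; product 3·3·3·3·3·2 = 486.

486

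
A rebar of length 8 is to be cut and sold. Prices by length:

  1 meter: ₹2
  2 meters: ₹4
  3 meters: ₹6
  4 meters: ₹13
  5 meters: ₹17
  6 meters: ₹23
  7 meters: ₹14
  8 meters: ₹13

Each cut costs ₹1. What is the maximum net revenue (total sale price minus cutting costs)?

26

Consider every possible first cut. net[k] is the best of p[i]+net[k−i] over all sellable i≤k, charging 1 whenever i<k.
net[1] = 2
net[2] = max(2+2-1, 4+0) = 4
net[3] = max(2+4-1, 4+2-1, 6+0) = 6
net[4] = max(2+6-1, 4+4-1, 6+2-1, 13+0) = 13
net[5] = max(2+13-1, 4+6-1, 6+4-1, 13+2-1, 17+0) = 17
net[6] = max(2+17-1, 4+13-1, 6+6-1, 13+4-1, 17+2-1, 23+0) = 23
net[7] = max(2+23-1, 4+17-1, 6+13-1, …, 23+2-1, 14+0) = 24
net[8] = max(2+24-1, 4+23-1, 6+17-1, …, 14+2-1, 13+0) = 26
One optimal plan: pieces 6 + 2 (1 cut) → ₹27 − ₹1 = ₹26.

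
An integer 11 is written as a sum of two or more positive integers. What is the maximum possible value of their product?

Fill P[k] for k=2..11: at each k try every first piece i and multiply by the better of (k−i) uncut or P[k−i].
P[2] = 1×max(1,0) = 1×1 = 1
P[3] = 1×max(2,1) = 1×2 = 2
P[4] = 2×max(2,1) = 2×2 = 4
P[5] = 2×max(3,2) = 2×3 = 6
P[6] = 3×max(3,2) = 3×3 = 9
P[7] = 2×max(5,6) = 2×6 = 12
P[8] = 2×max(6,9) = 2×9 = 18
P[9] = 3×max(6,9) = 3×9 = 27
P[10] = 2×max(8,18) = 2×18 = 36
P[11] = 2×max(9,27) = 2×27 = 54
One optimal split: 3 + 3 + 3 + 2; product 3×3×3×2 = 54.

54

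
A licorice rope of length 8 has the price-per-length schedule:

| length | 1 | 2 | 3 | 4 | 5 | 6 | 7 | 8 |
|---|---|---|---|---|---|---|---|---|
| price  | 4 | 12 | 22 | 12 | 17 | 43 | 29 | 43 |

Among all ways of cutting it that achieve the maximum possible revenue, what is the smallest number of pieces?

Let r[k] be the best obtainable value from length k. For each k, try every first piece i and keep the best of price[i] + r[k−i].
r[1] = 4
r[2] = 12
r[3] = 22
r[4] = 26  (first piece 1, then r[3]=22)
r[5] = 34  (first piece 2, then r[3]=22)
r[6] = 44  (first piece 3, then r[3]=22)
r[7] = 48  (first piece 1, then r[6]=44)
r[8] = 56  (first piece 2, then r[6]=44)
Maximum revenue is ¢56.
Now minimize piece count subject to staying optimal: for each k, pieces[k] = 1 + min over i with p[i]+r[k−i]=r[k] of pieces[k−i].
pieces[5] = 2
pieces[6] = 2
pieces[7] = 3
pieces[8] = 3

3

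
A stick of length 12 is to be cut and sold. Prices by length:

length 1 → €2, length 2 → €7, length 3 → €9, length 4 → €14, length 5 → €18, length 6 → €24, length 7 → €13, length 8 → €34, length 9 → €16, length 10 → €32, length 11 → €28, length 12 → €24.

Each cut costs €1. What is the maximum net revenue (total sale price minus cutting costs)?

Let net[k] be the best obtainable value from length k. For each k, try every first piece i and keep the best of price[i] + net[k−i] minus the 1 cut fee when i<k.
net[1] = 2
net[2] = max(2+2-1, 7+0) = 7
net[3] = max(2+7-1, 7+2-1, 9+0) = 9
net[4] = max(2+9-1, 7+7-1, 9+2-1, 14+0) = 14
net[5] = max(2+14-1, 7+9-1, 9+7-1, 14+2-1, 18+0) = 18
net[6] = max(2+18-1, 7+14-1, 9+9-1, 14+7-1, 18+2-1, 24+0) = 24
net[7] = max(2+24-1, 7+18-1, 9+14-1, …, 24+2-1, 13+0) = 25
net[8] = max(2+25-1, 7+24-1, 9+18-1, …, 13+2-1, 34+0) = 34
net[9] = max(2+34-1, 7+25-1, 9+24-1, …, 34+2-1, 16+0) = 35
net[10] = max(2+35-1, 7+34-1, 9+25-1, …, 16+2-1, 32+0) = 40
net[11] = max(2+40-1, 7+35-1, 9+34-1, …, 32+2-1, 28+0) = 42
net[12] = max(2+42-1, 7+40-1, 9+35-1, …, 28+2-1, 24+0) = 47
One optimal plan: pieces 8 + 4 (1 cut) → €48 − €1 = €47.

47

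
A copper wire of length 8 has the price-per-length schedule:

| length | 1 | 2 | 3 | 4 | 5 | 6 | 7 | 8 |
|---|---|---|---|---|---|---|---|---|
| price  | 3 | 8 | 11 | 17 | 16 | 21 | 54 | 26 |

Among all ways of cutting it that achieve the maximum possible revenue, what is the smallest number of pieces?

Consider every possible first cut. r[k] is the best of p[i]+r[k−i] over all sellable i≤k.
r[1] = 3
r[2] = max(3+3, 8+0) = 8
r[3] = max(3+8, 8+3, 11+0) = 11
r[4] = max(3+11, 8+8, 11+3, 17+0) = 17
r[5] = max(3+17, 8+11, 11+8, 17+3, 16+0) = 20
r[6] = max(3+20, 8+17, 11+11, 17+8, 16+3, 21+0) = 25
r[7] = max(3+25, 8+20, 11+17, …, 21+3, 54+0) = 54
r[8] = max(3+54, 8+25, 11+20, …, 54+3, 26+0) = 57
Maximum revenue is €57.
Now minimize piece count subject to staying optimal: for each k, pieces[k] = 1 + min over i with p[i]+r[k−i]=r[k] of pieces[k−i].
pieces[5] = 2
pieces[6] = 2
pieces[7] = 1
pieces[8] = 2

2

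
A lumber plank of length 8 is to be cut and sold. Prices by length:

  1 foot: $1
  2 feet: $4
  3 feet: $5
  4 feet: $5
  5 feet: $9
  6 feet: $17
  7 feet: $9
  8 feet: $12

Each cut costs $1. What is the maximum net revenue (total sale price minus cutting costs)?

20

Consider every possible first cut. net[k] is the best of p[i]+net[k−i] over all sellable i≤k, charging 1 whenever i<k.
net[1] = 1
net[2] = 4
net[3] = 5
net[4] = 7  (first piece 2, then net[2]=4)
net[5] = 9
net[6] = 17
net[7] = 17  (first piece 1, then net[6]=17)
net[8] = 20  (first piece 2, then net[6]=17)
One optimal plan: pieces 6 + 2 (1 cut) → $21 − $1 = $20.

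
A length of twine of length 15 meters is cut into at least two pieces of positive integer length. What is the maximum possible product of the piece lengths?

Define P[k] = max over 1≤i<k of i · max(k−i, P[k−i]); the inner max lets the remainder stay uncut if that's better.
P[2] = 1*max(1,0) = 1*1 = 1
P[3] = max(1*2, 2*1) = 2
P[4] = max(1*3, 2*2, 3*1) = 4
P[5] = max(1*4, 2*3, 3*2, 4*1) = 6
P[6] = max(1*6, 2*4, 3*3, 4*2, 5*1) = 9
P[7] = max(1*9, 2*6, 3*4, 4*3, 5*2, 6*1) = 12
P[8] = max(1*12, 2*9, 3*6, …, 6*2, 7*1) = 18
P[9] = max(1*18, 2*12, 3*9, …, 7*2, 8*1) = 27
P[10] = max(1*27, 2*18, 3*12, …, 8*2, 9*1) = 36
P[11] = max(1*36, 2*27, 3*18, …, 9*2, 10*1) = 54
P[12] = max(1*54, 2*36, 3*27, …, 10*2, 11*1) = 81
P[13] = max(1*81, 2*54, 3*36, …, 11*2, 12*1) = 108
P[14] = max(1*108, 2*81, 3*54, …, 12*2, 13*1) = 162
P[15] = max(1*162, 2*108, 3*81, …, 13*2, 14*1) = 243
One optimal split: 3 + 3 + 3 + 3 + 3; product 3*3*3*3*3 = 243.

243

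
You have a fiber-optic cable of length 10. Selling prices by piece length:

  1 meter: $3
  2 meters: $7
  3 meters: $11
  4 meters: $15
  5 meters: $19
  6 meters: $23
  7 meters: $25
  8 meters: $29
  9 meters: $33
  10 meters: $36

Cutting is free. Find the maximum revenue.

Consider every possible first cut. v[k] is the best of p[i]+v[k−i] over all sellable i≤k.
v[1] = 3
v[2] = 7
v[3] = 11
v[4] = 15
v[5] = 19
v[6] = 23
v[7] = 26  (first piece 1, then v[6]=23)
v[8] = 30  (first piece 2, then v[6]=23)
v[9] = 34  (first piece 3, then v[6]=23)
v[10] = 38  (first piece 4, then v[6]=23)
One optimal cutting: 6 + 4 → $23 + $15 = $38.

38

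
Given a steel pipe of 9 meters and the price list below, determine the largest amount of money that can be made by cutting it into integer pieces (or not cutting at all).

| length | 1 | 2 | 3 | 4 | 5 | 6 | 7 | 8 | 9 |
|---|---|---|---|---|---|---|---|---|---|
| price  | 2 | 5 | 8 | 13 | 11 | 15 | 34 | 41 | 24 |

Consider every possible first cut. R[k] is the best of p[i]+R[k−i] over all sellable i≤k.
R[1] = 2
R[2] = 5
R[3] = 8
R[4] = 13
R[5] = 15  (first piece 1, then R[4]=13)
R[6] = 18  (first piece 2, then R[4]=13)
R[7] = 34
R[8] = 41
R[9] = 43  (first piece 1, then R[8]=41)
One optimal cutting: 8 + 1 → $41 + $2 = $43.

43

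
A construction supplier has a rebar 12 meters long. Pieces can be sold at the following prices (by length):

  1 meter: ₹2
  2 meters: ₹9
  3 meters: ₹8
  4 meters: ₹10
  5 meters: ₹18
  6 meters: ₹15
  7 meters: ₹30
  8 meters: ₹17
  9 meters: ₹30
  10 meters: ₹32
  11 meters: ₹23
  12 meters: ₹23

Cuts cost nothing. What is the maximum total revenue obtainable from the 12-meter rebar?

54

Build r[k] bottom-up: r[k] = max over allowed piece i of (p[i] + r[k−i]).
r[1] = 2
r[2] = 9
r[3] = 11  (first piece 1, then r[2]=9)
r[4] = 18  (first piece 2, then r[2]=9)
r[5] = 20  (first piece 1, then r[4]=18)
r[6] = 27  (first piece 2, then r[4]=18)
r[7] = 30
r[8] = 36  (first piece 2, then r[6]=27)
r[9] = 39  (first piece 2, then r[7]=30)
r[10] = 45  (first piece 2, then r[8]=36)
r[11] = 48  (first piece 2, then r[9]=39)
r[12] = 54  (first piece 2, then r[10]=45)
One optimal cutting: 2 + 2 + 2 + 2 + 2 + 2 → ₹9 + ₹9 + ₹9 + ₹9 + ₹9 + ₹9 = ₹54.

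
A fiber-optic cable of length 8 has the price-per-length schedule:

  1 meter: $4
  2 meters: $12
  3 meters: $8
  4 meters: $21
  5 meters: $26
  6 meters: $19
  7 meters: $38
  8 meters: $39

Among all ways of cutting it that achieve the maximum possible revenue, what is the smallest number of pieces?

4

Let r[k] be the best obtainable value from length k. For each k, try every first piece i and keep the best of price[i] + r[k−i].
r[1] = 4
r[2] = 12
r[3] = 16  (first piece 1, then r[2]=12)
r[4] = 24  (first piece 2, then r[2]=12)
r[5] = 28  (first piece 1, then r[4]=24)
r[6] = 36  (first piece 2, then r[4]=24)
r[7] = 40  (first piece 1, then r[6]=36)
r[8] = 48  (first piece 2, then r[6]=36)
Maximum revenue is $48.
Now minimize piece count subject to staying optimal: for each k, pieces[k] = 1 + min over i with p[i]+r[k−i]=r[k] of pieces[k−i].
pieces[5] = 3
pieces[6] = 3
pieces[7] = 4
pieces[8] = 4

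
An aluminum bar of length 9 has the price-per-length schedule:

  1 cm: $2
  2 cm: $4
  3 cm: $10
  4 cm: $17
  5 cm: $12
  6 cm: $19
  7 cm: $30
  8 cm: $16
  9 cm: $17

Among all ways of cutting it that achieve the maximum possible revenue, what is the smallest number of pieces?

3

Build r[k] bottom-up: r[k] = max over allowed piece i of (p[i] + r[k−i]).
r[1] = 2
r[2] = max(2+2, 4+0) = 4
r[3] = max(2+4, 4+2, 10+0) = 10
r[4] = max(2+10, 4+4, 10+2, 17+0) = 17
r[5] = max(2+17, 4+10, 10+4, 17+2, 12+0) = 19
r[6] = max(2+19, 4+17, 10+10, 17+4, 12+2, 19+0) = 21
r[7] = max(2+21, 4+19, 10+17, …, 19+2, 30+0) = 30
r[8] = max(2+30, 4+21, 10+19, …, 30+2, 16+0) = 34
r[9] = max(2+34, 4+30, 10+21, …, 16+2, 17+0) = 36
Maximum revenue is $36.
Now minimize piece count subject to staying optimal: for each k, pieces[k] = 1 + min over i with p[i]+r[k−i]=r[k] of pieces[k−i].
pieces[6] = 2
pieces[7] = 1
pieces[8] = 2
pieces[9] = 3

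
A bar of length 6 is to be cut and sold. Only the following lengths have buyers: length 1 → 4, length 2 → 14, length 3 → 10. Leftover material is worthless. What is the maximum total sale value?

Consider every possible first cut. f[k] is the best of p[i]+f[k−i] over all sellable i≤k.
f[1] = 4
f[2] = 14
f[3] = 18  (first piece 1, then f[2]=14)
f[4] = 28  (first piece 2, then f[2]=14)
f[5] = 32  (first piece 1, then f[4]=28)
f[6] = 42  (first piece 2, then f[4]=28)
One optimal cutting: 2 + 2 + 2 → 42.

42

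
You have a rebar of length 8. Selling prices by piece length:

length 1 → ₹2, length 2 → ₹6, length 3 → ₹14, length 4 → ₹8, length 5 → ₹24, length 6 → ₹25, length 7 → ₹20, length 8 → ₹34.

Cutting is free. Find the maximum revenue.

Build v[k] bottom-up: v[k] = max over allowed piece i of (p[i] + v[k−i]).
v[1] = 2
v[2] = max(2+2, 6+0) = 6
v[3] = max(2+6, 6+2, 14+0) = 14
v[4] = max(2+14, 6+6, 14+2, 8+0) = 16
v[5] = max(2+16, 6+14, 14+6, 8+2, 24+0) = 24
v[6] = max(2+24, 6+16, 14+14, 8+6, 24+2, 25+0) = 28
v[7] = max(2+28, 6+24, 14+16, …, 25+2, 20+0) = 30
v[8] = max(2+30, 6+28, 14+24, …, 20+2, 34+0) = 38
One optimal cutting: 5 + 3 → ₹24 + ₹14 = ₹38.

38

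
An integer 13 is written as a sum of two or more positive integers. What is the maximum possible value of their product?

108

Define prod[k] = max over 1≤i<k of i · max(k−i, prod[k−i]); the inner max lets the remainder stay uncut if that's better.
Small cases: prod[2]=1, prod[3]=2, prod[4]=4, prod[5]=6.
prod[6] = 3×max(3,2) = 3×3 = 9
prod[7] = 2×max(5,6) = 2×6 = 12
prod[8] = 2×max(6,9) = 2×9 = 18
prod[9] = 3×max(6,9) = 3×9 = 27
prod[10] = 2×max(8,18) = 2×18 = 36
prod[11] = 2×max(9,27) = 2×27 = 54
prod[12] = 3×max(9,27) = 3×27 = 81
prod[13] = 2×max(11,54) = 2×54 = 108
One optimal split: 3 + 3 + 3 + 2 + 2; product 3×3×3×2×2 = 108.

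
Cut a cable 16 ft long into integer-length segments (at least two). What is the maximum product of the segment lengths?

Define g[k] = max over 1≤i<k of i · max(k−i, g[k−i]); the inner max lets the remainder stay uncut if that's better.
g[2] = 1×max(1,0) = 1×1 = 1
g[3] = max(1×2, 2×1) = 2
g[4] = max(1×3, 2×2, 3×1) = 4
g[5] = max(1×4, 2×3, 3×2, 4×1) = 6
g[6] = max(1×6, 2×4, 3×3, 4×2, 5×1) = 9
g[7] = max(1×9, 2×6, 3×4, 4×3, 5×2, 6×1) = 12
g[8] = max(1×12, 2×9, 3×6, …, 6×2, 7×1) = 18
g[9] = max(1×18, 2×12, 3×9, …, 7×2, 8×1) = 27
g[10] = max(1×27, 2×18, 3×12, …, 8×2, 9×1) = 36
g[11] = max(1×36, 2×27, 3×18, …, 9×2, 10×1) = 54
g[12] = max(1×54, 2×36, 3×27, …, 10×2, 11×1) = 81
g[13] = max(1×81, 2×54, 3×36, …, 11×2, 12×1) = 108
g[14] = max(1×108, 2×81, 3×54, …, 12×2, 13×1) = 162
g[15] = max(1×162, 2×108, 3×81, …, 13×2, 14×1) = 243
g[16] = max(1×243, 2×162, 3×108, …, 14×2, 15×1) = 324
One optimal split: 3 + 3 + 3 + 3 + 2 + 2; product 3×3×3×3×2×2 = 324.

324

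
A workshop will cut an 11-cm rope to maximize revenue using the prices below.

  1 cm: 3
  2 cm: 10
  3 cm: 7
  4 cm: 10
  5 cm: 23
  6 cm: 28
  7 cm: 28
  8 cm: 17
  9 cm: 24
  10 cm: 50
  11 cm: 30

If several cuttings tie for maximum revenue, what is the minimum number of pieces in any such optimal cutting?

Let r[k] be the best obtainable value from length k. For each k, try every first piece i and keep the best of price[i] + r[k−i].
r[1] = 3
r[2] = max(3+3, 10+0) = 10
r[3] = max(3+10, 10+3, 7+0) = 13
r[4] = max(3+13, 10+10, 7+3, 10+0) = 20
r[5] = max(3+20, 10+13, 7+10, 10+3, 23+0) = 23
r[6] = max(3+23, 10+20, 7+13, 10+10, 23+3, 28+0) = 30
r[7] = max(3+30, 10+23, 7+20, …, 28+3, 28+0) = 33
r[8] = max(3+33, 10+30, 7+23, …, 28+3, 17+0) = 40
r[9] = max(3+40, 10+33, 7+30, …, 17+3, 24+0) = 43
r[10] = max(3+43, 10+40, 7+33, …, 24+3, 50+0) = 50
r[11] = max(3+50, 10+43, 7+40, …, 50+3, 30+0) = 53
Maximum revenue is 53.
Now minimize piece count subject to staying optimal: for each k, pieces[k] = 1 + min over i with p[i]+r[k−i]=r[k] of pieces[k−i].
pieces[8] = 4
pieces[9] = 3
pieces[10] = 1
pieces[11] = 2

2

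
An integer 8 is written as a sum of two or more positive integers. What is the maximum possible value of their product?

18

Let f[k] be the best product for length k (with at least one cut). For each first piece i, the rest contributes max(k−i, f[k−i]).
f[2] = 1×max(1,0) = 1×1 = 1
f[3] = 1×max(2,1) = 1×2 = 2
f[4] = 2×max(2,1) = 2×2 = 4
f[5] = 2×max(3,2) = 2×3 = 6
f[6] = 3×max(3,2) = 3×3 = 9
f[7] = 2×max(5,6) = 2×6 = 12
f[8] = 2×max(6,9) = 2×9 = 18
One optimal split: 3 + 3 + 2; product 3×3×2 = 18.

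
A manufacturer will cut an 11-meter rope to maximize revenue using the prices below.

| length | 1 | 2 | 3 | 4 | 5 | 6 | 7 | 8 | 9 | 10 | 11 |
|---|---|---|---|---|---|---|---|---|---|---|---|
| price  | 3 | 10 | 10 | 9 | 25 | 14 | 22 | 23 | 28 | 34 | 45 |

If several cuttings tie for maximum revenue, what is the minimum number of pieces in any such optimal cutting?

Build r[k] bottom-up: r[k] = max over allowed piece i of (p[i] + r[k−i]).
r[1] = 3
r[2] = 10
r[3] = 13  (first piece 1, then r[2]=10)
r[4] = 20  (first piece 2, then r[2]=10)
r[5] = 25
r[6] = 30  (first piece 2, then r[4]=20)
r[7] = 35  (first piece 2, then r[5]=25)
r[8] = 40  (first piece 2, then r[6]=30)
r[9] = 45  (first piece 2, then r[7]=35)
r[10] = 50  (first piece 2, then r[8]=40)
r[11] = 55  (first piece 2, then r[9]=45)
Maximum revenue is 55.
Now minimize piece count subject to staying optimal: for each k, pieces[k] = 1 + min over i with p[i]+r[k−i]=r[k] of pieces[k−i].
pieces[8] = 4
pieces[9] = 3
pieces[10] = 2
pieces[11] = 4

4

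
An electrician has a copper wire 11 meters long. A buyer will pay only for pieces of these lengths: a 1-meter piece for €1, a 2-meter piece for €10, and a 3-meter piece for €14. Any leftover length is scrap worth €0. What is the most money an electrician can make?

Consider every possible first cut. r[k] is the best of p[i]+r[k−i] over all sellable i≤k.
r[1] = 1
r[2] = max(1+1, 10+0) = 10
r[3] = max(1+10, 10+1, 14+0) = 14
r[4] = max(1+14, 10+10, 14+1) = 20
r[5] = max(1+20, 10+14, 14+10) = 24
r[6] = max(1+24, 10+20, 14+14) = 30
r[7] = max(1+30, 10+24, 14+20) = 34
r[8] = max(1+34, 10+30, 14+24) = 40
r[9] = max(1+40, 10+34, 14+30) = 44
r[10] = max(1+44, 10+40, 14+34) = 50
r[11] = max(1+50, 10+44, 14+40) = 54
One optimal cutting: 3 + 2 + 2 + 2 + 2 → €54.

54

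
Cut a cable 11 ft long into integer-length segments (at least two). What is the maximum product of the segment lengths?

54

Let P[k] be the best product for length k (with at least one cut). For each first piece i, the rest contributes max(k−i, P[k−i]).
P[2] = 1·max(1,0) = 1·1 = 1
P[3] = max(1·2, 2·1) = 2
P[4] = max(1·3, 2·2, 3·1) = 4
P[5] = max(1·4, 2·3, 3·2, 4·1) = 6
P[6] = max(1·6, 2·4, 3·3, 4·2, 5·1) = 9
P[7] = max(1·9, 2·6, 3·4, 4·3, 5·2, 6·1) = 12
P[8] = max(1·12, 2·9, 3·6, …, 6·2, 7·1) = 18
P[9] = max(1·18, 2·12, 3·9, …, 7·2, 8·1) = 27
P[10] = max(1·27, 2·18, 3·12, …, 8·2, 9·1) = 36
P[11] = max(1·36, 2·27, 3·18, …, 9·2, 10·1) = 54
One optimal split: 3 + 3 + 3 + 2; product 3·3·3·2 = 54.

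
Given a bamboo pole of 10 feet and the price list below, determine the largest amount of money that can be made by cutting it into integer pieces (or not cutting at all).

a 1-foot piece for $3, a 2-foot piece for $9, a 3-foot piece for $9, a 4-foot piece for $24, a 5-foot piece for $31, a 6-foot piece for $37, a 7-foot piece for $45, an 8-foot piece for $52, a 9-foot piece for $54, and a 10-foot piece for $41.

62

Build r[k] bottom-up: r[k] = max over allowed piece i of (p[i] + r[k−i]).
r[1] = 3
r[2] = max(3+3, 9+0) = 9
r[3] = max(3+9, 9+3, 9+0) = 12
r[4] = max(3+12, 9+9, 9+3, 24+0) = 24
r[5] = max(3+24, 9+12, 9+9, 24+3, 31+0) = 31
r[6] = max(3+31, 9+24, 9+12, 24+9, 31+3, 37+0) = 37
r[7] = max(3+37, 9+31, 9+24, …, 37+3, 45+0) = 45
r[8] = max(3+45, 9+37, 9+31, …, 45+3, 52+0) = 52
r[9] = max(3+52, 9+45, 9+37, …, 52+3, 54+0) = 55
r[10] = max(3+55, 9+52, 9+45, …, 54+3, 41+0) = 62
One optimal cutting: 5 + 5 → $31 + $31 = $62.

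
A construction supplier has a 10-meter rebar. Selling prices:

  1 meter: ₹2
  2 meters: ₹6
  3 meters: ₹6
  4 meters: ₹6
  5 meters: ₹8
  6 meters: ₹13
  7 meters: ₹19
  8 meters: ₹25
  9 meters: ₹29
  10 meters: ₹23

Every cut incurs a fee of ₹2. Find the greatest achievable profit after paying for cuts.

29

Let net[k] be the best obtainable value from length k. For each k, try every first piece i and keep the best of price[i] + net[k−i] minus the 2 cut fee when i<k.
net[1] = 2
net[2] = 6
net[3] = 6  (first piece 1, then net[2]=6)
net[4] = 10  (first piece 2, then net[2]=6)
net[5] = 10  (first piece 1, then net[4]=10)
net[6] = 14  (first piece 2, then net[4]=10)
net[7] = 19
net[8] = 25
net[9] = 29
net[10] = 29  (first piece 1, then net[9]=29)
One optimal plan: pieces 9 + 1 (1 cut) → ₹31 − ₹2 = ₹29.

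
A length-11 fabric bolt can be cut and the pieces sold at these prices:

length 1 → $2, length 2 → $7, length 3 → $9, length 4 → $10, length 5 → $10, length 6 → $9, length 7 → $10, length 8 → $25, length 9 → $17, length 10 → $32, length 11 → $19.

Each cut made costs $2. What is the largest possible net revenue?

32

Let net[k] be the best obtainable value from length k. For each k, try every first piece i and keep the best of price[i] + net[k−i] minus the 2 cut fee when i<k.
net[1] = 2
net[2] = max(2+2-2, 7+0) = 7
net[3] = max(2+7-2, 7+2-2, 9+0) = 9
net[4] = max(2+9-2, 7+7-2, 9+2-2, 10+0) = 12
net[5] = max(2+12-2, 7+9-2, 9+7-2, 10+2-2, 10+0) = 14
net[6] = max(2+14-2, 7+12-2, 9+9-2, 10+7-2, 10+2-2, 9+0) = 17
net[7] = max(2+17-2, 7+14-2, 9+12-2, …, 9+2-2, 10+0) = 19
net[8] = max(2+19-2, 7+17-2, 9+14-2, …, 10+2-2, 25+0) = 25
net[9] = max(2+25-2, 7+19-2, 9+17-2, …, 25+2-2, 17+0) = 25
net[10] = max(2+25-2, 7+25-2, 9+19-2, …, 17+2-2, 32+0) = 32
net[11] = max(2+32-2, 7+25-2, 9+25-2, …, 32+2-2, 19+0) = 32
One optimal plan: pieces 10 + 1 (1 cut) → $34 − $2 = $32.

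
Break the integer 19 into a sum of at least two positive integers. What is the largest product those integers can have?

Define g[k] = max over 1≤i<k of i · max(k−i, g[k−i]); the inner max lets the remainder stay uncut if that's better.
Small cases: g[2]=1, g[3]=2, g[4]=4, g[5]=6, g[6]=9, g[7]=12, g[8]=18, g[9]=27, g[10]=36, g[11]=54, g[12]=81.
g[13] = 2*max(11,54) = 2*54 = 108
g[14] = 2*max(12,81) = 2*81 = 162
g[15] = 3*max(12,81) = 3*81 = 243
g[16] = 2*max(14,162) = 2*162 = 324
g[17] = 2*max(15,243) = 2*243 = 486
g[18] = 3*max(15,243) = 3*243 = 729
g[19] = 2*max(17,486) = 2*486 = 972
One optimal split: 3 + 3 + 3 + 3 + 3 + 2 + 2; product 3*3*3*3*3*2*2 = 972.

972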